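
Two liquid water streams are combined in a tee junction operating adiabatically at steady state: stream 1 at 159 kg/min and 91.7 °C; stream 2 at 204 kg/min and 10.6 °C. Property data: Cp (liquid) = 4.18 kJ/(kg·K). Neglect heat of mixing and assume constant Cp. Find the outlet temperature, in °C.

T_out = 46.1 °C

No heat crosses the boundary, so H_out = H_in.
Σ ṁᵢCp,ᵢTᵢ = 159×4.18×91.7 + 204×4.18×10.6 = 69984
Σ ṁᵢCp,ᵢ = 159×4.18 + 204×4.18 = 1517.3
T_out = 69984 / 1517.3 = 46.123 °C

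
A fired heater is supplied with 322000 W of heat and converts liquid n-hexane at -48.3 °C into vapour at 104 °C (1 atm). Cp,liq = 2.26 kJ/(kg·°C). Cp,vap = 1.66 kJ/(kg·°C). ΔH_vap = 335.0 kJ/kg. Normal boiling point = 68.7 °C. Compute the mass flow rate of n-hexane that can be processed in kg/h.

Δh = 2.26×(68.7−-48.3) + 335.0 + 1.66×(104−68.7) = 658.02 kJ/kg
Q = 322000 W = 322 kJ/s = 1.1592e+06 kJ/h
ṁ = Q/Δh = 1.1592e+06 / 658.02 = 1761.7 kg/h

ṁ = 1760 kg/h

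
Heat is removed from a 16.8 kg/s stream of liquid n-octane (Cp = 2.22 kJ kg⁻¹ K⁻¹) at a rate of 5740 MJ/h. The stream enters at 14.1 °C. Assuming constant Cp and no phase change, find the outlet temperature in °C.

Q = 5740 MJ/h = 1594.4 kJ/s
ΔT = Q/(ṁ·Cp) = 1594.4/(16.8×2.22) = 42.751 K
T_out = 14.1 − 42.751 = -28.651 °C

T_out = -28.7 °C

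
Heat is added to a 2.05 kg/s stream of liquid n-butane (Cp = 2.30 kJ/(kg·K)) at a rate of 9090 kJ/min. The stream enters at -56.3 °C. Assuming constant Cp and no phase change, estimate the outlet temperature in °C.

T_out = -24.2 °C

Q = 9090 kJ/min = 151.5 kJ/s
ΔT = Q/(ṁ·Cp) = 151.5/(2.05×2.30) = 32.131 K
T_out = -56.3 + 32.131 = -24.169 °C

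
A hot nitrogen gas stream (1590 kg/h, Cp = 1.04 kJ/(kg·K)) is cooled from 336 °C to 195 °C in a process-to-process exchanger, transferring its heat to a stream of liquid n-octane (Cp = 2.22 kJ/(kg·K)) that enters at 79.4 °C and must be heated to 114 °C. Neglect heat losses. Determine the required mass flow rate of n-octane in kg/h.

ṁ_c = 3040 kg/h

Heat released by hot stream: Q = 1590 × 1.04 × (336 − 195) = 233160 kJ/h
Energy balance on cold side (adiabatic exchanger): Q = ṁ_c·Cp_c·(T_c,out − T_c,in)
ṁ_c = 233160 / [2.22 × (114 − 79.4)] = 3035.4 kg/h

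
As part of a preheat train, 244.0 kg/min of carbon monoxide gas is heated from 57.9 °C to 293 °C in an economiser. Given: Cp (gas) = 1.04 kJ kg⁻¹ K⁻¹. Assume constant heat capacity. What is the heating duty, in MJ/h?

Q = 3580 MJ/h

Q = ṁ·Cp·ΔT = 244.0 × 1.04 × (293 − 57.9) = 59659 kJ/min
Converting: 59659 / 60 s = 994.32 kW
Heating duty = 3579.5 MJ/h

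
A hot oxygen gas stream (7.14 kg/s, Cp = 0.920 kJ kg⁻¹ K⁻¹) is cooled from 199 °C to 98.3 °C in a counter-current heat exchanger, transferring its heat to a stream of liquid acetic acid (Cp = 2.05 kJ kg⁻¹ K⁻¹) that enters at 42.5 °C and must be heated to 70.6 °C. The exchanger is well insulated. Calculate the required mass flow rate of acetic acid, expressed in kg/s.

Heat released by hot stream: Q = 7.14 × 0.920 × (199 − 98.3) = 661.48 kJ/s
Energy balance on cold side (adiabatic exchanger): Q = ṁ_c·Cp_c·(T_c,out − T_c,in)
ṁ_c = 661.48 / [2.05 × (70.6 − 42.5)] = 11.483 kg/s

ṁ_c = 11.5 kg/s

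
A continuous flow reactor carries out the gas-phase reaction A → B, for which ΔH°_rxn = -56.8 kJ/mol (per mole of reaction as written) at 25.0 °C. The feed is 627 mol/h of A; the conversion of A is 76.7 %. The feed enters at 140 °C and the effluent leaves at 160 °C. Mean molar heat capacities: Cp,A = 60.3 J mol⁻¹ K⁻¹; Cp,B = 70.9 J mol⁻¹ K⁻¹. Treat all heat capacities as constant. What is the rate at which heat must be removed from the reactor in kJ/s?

Q_out = 7.19 kJ/s

Extent of reaction ξ = 0.767 × 627 = 480.91 mol/h
Reaction term: ξ·ΔH°_rxn = 480.91 × -56.8 = -27316 kJ/h
Sensible, feed 140→25 °C: -4347.9 kJ/h
Outlet flows (mol/h): A 146.09, B 480.91
Sensible, products 25→160 °C: 5792.3 kJ/h
Q = ΔH = -25871 kJ/h = -7.1865 kW
Heat removed = 7.1865 kJ/s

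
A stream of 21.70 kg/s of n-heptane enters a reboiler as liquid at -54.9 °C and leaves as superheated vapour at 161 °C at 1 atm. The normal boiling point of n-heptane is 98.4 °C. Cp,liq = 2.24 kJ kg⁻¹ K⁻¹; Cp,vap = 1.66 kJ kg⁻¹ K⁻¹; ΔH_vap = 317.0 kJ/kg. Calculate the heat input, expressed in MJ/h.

Q = 59700 MJ/h

liquid -54.9→98.4 °C: 343.39 kJ/kg
vaporisation at 98.4 °C: 317 kJ/kg
vapour 98.4→161 °C: 103.92 kJ/kg
Δh = 343.39 + 317 + 103.92 = 764.31 kJ/kg
Q = ṁ·Δh = 21.70 kg/s × 764.31 kJ/kg = 16585 kJ/s
|Q| = 16585 kW = 59708 MJ/h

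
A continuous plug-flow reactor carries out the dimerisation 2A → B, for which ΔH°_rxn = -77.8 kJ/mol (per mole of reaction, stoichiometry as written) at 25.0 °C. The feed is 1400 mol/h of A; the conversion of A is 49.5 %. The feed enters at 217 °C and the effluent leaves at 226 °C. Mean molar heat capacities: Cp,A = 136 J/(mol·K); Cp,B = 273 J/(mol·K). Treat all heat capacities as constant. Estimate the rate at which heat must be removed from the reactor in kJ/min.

Extent of reaction ξ = 0.495 × 1400 / 2 = 346.5 mol/h
Reaction term: ξ·ΔH°_rxn = 346.5 × -77.8 = -26958 kJ/h
Sensible, feed 217→25 °C: -36557 kJ/h
Outlet flows (mol/h): A 707, B 346.5
Sensible, products 25→226 °C: 38340 kJ/h
Q = ΔH = -25174 kJ/h = -6.9929 kW
Heat removed = 419.57 kJ/min

Q_out = 420 kJ/min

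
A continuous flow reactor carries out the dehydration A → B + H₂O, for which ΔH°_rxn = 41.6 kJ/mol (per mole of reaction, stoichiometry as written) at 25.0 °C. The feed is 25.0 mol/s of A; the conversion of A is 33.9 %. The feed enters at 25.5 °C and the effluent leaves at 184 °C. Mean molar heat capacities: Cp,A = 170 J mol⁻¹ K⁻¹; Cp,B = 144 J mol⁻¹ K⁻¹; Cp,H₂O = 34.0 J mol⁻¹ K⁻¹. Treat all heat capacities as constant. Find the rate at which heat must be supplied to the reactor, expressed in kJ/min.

Extent of reaction ξ = 0.339 × 25.0 = 8.475 mol/s
Reaction term: ξ·ΔH°_rxn = 8.475 × 41.6 = 352.56 kJ/s
Sensible, feed 25.5→25 °C: -2.125 kJ/s
Outlet flows (mol/s): A 16.525, B 8.475, H₂O 8.475
Sensible, products 25→184 °C: 686.53 kJ/s
Q = ΔH = 1037 kJ/s = 1037 kW
Heat supplied = 62218 kJ/min

Q_in = 62200 kJ/min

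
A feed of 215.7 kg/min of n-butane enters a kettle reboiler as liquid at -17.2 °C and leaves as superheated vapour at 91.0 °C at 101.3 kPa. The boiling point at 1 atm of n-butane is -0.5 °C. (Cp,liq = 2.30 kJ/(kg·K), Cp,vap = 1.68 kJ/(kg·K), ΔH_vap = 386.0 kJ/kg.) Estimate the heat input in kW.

liquid -17.2→-0.5 °C: 38.41 kJ/kg
vaporisation at -0.5 °C: 386 kJ/kg
vapour -0.5→91.0 °C: 153.72 kJ/kg
Δh = 38.41 + 386 + 153.72 = 578.13 kJ/kg
Q = ṁ·Δh = 215.7 kg/min × 578.13 kJ/kg = 124700 kJ/min
|Q| = 2078.4 kW

Q = 2080 kW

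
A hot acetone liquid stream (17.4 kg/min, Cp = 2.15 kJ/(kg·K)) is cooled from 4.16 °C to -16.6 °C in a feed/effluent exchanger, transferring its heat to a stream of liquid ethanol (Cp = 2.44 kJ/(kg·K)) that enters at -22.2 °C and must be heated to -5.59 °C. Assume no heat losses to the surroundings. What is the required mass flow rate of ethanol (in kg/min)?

ṁ_c = 19.2 kg/min

Heat released by hot stream: Q = 17.4 × 2.15 × (4.16 − -16.6) = 776.63 kJ/min
Energy balance on cold side (adiabatic exchanger): Q = ṁ_c·Cp_c·(T_c,out − T_c,in)
ṁ_c = 776.63 / [2.44 × (-5.59 − -22.2)] = 19.163 kg/min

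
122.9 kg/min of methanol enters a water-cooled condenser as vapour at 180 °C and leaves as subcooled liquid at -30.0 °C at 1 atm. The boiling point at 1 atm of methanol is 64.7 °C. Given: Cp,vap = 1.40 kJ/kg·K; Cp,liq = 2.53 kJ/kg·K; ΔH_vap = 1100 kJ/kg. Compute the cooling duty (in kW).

vapour 180→64.7 °C: -161.42 kJ/kg
condensation at 64.7 °C: -1100 kJ/kg
liquid 64.7→-30.0 °C: -239.59 kJ/kg
Δh = -161.42 + -1100 + -239.59 = -1501 kJ/kg
Q = ṁ·Δh = 122.9 kg/min × -1501 kJ/kg = -184470 kJ/min
|Q| = 3074.6 kW

Q_c = 3070 kW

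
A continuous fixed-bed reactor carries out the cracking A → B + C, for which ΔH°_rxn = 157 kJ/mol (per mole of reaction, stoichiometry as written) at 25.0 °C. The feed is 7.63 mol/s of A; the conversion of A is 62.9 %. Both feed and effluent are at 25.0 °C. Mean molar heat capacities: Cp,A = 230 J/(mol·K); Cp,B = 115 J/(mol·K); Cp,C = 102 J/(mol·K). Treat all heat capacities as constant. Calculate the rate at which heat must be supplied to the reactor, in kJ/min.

Q_in = 45200 kJ/min

Extent of reaction ξ = 0.629 × 7.63 = 4.7993 mol/s
Reaction term: ξ·ΔH°_rxn = 4.7993 × 157 = 753.49 kJ/s
Q = ΔH = 753.49 kJ/s = 753.49 kW
Heat supplied = 45209 kJ/min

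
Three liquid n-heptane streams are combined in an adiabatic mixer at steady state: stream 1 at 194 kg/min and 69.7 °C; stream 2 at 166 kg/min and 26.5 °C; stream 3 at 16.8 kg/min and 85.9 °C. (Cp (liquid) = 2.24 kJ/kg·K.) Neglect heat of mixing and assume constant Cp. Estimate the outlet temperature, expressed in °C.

T_out = 51.4 °C

Adiabatic, steady state ⇒ Σ ṁᵢCp,ᵢ(T_out − Tᵢ) = 0
Σ ṁᵢCp,ᵢTᵢ = 194×2.24×69.7 + 166×2.24×26.5 + 16.8×2.24×85.9 = 43375
Σ ṁᵢCp,ᵢ = 194×2.24 + 166×2.24 + 16.8×2.24 = 844.03
T_out = 43375 / 844.03 = 51.39 °C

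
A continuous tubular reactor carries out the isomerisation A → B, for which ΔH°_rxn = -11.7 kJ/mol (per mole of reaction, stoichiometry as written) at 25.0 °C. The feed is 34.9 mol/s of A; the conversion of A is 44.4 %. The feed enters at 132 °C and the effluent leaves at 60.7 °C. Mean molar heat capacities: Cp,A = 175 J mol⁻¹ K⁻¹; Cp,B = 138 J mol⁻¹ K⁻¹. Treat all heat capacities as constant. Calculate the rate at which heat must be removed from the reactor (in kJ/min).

Q_out = 38200 kJ/min

Extent of reaction ξ = 0.444 × 34.9 = 15.496 mol/s
Reaction term: ξ·ΔH°_rxn = 15.496 × -11.7 = -181.3 kJ/s
Sensible, feed 132→25 °C: -653.5 kJ/s
Outlet flows (mol/s): A 19.404, B 15.496
Sensible, products 25→60.7 °C: 197.57 kJ/s
Q = ΔH = -637.23 kJ/s = -637.23 kW
Heat removed = 38234 kJ/min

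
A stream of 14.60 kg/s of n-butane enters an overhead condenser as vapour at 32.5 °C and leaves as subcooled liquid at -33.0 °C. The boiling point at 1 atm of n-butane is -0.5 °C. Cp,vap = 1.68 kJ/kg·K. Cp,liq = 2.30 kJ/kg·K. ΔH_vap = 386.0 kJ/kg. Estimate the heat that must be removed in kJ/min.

vapour 32.5→-0.5 °C: -55.44 kJ/kg
condensation at -0.5 °C: -386 kJ/kg
liquid -0.5→-33.0 °C: -74.75 kJ/kg
Δh = -55.44 + -386 + -74.75 = -516.19 kJ/kg
Q = ṁ·Δh = 14.60 kg/s × -516.19 kJ/kg = -7536.4 kJ/s
|Q| = 7536.4 kW = 452180 kJ/min

Q_c = 452000 kJ/min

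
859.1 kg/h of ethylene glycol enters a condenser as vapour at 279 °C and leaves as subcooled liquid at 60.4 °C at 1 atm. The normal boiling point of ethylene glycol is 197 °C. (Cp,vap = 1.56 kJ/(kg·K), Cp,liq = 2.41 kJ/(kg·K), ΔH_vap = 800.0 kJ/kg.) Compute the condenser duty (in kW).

vapour 279→197 °C: -127.92 kJ/kg
condensation at 197 °C: -800 kJ/kg
liquid 197→60.4 °C: -329.21 kJ/kg
Δh = -127.92 + -800 + -329.21 = -1257.1 kJ/kg
Q = ṁ·Δh = 859.1 kg/h × -1257.1 kJ/kg = -1.08e+06 kJ/h
|Q| = 300 kW

Q_c = 300 kW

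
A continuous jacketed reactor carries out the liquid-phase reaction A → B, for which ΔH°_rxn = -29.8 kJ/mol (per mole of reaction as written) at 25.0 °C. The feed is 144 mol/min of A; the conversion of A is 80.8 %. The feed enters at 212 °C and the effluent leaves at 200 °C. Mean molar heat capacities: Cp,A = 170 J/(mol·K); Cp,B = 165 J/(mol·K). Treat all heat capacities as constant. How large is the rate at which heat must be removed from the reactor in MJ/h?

Q_out = 232 MJ/h

Extent of reaction ξ = 0.808 × 144 = 116.35 mol/min
Reaction term: ξ·ΔH°_rxn = 116.35 × -29.8 = -3467.3 kJ/min
Sensible, feed 212→25 °C: -4577.8 kJ/min
Outlet flows (mol/min): A 27.648, B 116.35
Sensible, products 25→200 °C: 4182.2 kJ/min
Q = ΔH = -3862.9 kJ/min = -64.381 kW
Heat removed = 231.77 MJ/h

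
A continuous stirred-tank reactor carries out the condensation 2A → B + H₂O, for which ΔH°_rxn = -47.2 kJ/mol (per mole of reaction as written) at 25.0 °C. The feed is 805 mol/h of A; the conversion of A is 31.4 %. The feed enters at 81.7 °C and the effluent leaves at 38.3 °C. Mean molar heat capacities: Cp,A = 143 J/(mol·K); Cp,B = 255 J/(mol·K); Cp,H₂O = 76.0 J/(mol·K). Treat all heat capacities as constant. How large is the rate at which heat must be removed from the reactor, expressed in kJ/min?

Extent of reaction ξ = 0.314 × 805 / 2 = 126.39 mol/h
Reaction term: ξ·ΔH°_rxn = 126.39 × -47.2 = -5965.4 kJ/h
Sensible, feed 81.7→25 °C: -6527 kJ/h
Outlet flows (mol/h): A 552.23, B 126.39, H₂O 126.39
Sensible, products 25→38.3 °C: 1606.7 kJ/h
Q = ΔH = -10886 kJ/h = -3.0238 kW
Heat removed = 181.43 kJ/min

Q_out = 181 kJ/min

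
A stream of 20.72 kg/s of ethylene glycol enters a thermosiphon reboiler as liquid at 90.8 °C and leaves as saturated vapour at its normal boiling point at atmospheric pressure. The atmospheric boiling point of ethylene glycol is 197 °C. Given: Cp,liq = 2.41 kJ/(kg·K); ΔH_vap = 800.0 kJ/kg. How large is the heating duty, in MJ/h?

Q = 78800 MJ/h

liquid 90.8→197 °C: 255.94 kJ/kg
vaporisation at 197 °C: 800 kJ/kg
Δh = 255.94 + 800 = 1055.9 kJ/kg
Q = ṁ·Δh = 20.72 kg/s × 1055.9 kJ/kg = 21879 kJ/s
|Q| = 21879 kW = 78765 MJ/h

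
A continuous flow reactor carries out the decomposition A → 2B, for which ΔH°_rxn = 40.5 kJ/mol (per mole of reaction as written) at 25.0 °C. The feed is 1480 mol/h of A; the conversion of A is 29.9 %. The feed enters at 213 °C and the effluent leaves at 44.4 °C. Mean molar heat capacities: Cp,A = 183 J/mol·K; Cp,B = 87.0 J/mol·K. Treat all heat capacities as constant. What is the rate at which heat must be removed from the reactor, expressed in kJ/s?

Q_out = 7.73 kJ/s

Extent of reaction ξ = 0.299 × 1480 = 442.52 mol/h
Reaction term: ξ·ΔH°_rxn = 442.52 × 40.5 = 17922 kJ/h
Sensible, feed 213→25 °C: -50918 kJ/h
Outlet flows (mol/h): A 1037.5, B 885.04
Sensible, products 25→44.4 °C: 5177 kJ/h
Q = ΔH = -27819 kJ/h = -7.7275 kW
Heat removed = 7.7275 kJ/s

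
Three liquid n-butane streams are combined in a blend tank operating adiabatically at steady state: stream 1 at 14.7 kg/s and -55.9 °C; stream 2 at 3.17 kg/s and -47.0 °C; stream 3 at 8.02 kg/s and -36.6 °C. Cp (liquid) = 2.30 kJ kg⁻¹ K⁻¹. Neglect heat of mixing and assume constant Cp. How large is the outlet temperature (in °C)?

Energy balance with Q = 0: Σ ṁᵢCp,ᵢ(T_out − Tᵢ) = 0
T_out = Σ ṁᵢCp,ᵢTᵢ / Σ ṁᵢCp,ᵢ
      = -2907.8 / 59.547 = -48.832 °C

T_out = -48.8 °C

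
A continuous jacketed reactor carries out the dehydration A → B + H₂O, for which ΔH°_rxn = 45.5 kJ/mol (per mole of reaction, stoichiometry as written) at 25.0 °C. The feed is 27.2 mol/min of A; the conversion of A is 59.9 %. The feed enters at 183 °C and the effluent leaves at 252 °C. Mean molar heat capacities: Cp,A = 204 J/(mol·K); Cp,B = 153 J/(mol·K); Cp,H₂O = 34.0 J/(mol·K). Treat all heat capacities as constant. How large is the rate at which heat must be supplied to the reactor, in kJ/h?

Extent of reaction ξ = 0.599 × 27.2 = 16.293 mol/min
Reaction term: ξ·ΔH°_rxn = 16.293 × 45.5 = 741.32 kJ/min
Sensible, feed 183→25 °C: -876.71 kJ/min
Outlet flows (mol/min): A 10.907, B 16.293, H₂O 16.293
Sensible, products 25→252 °C: 1196.7 kJ/min
Q = ΔH = 1061.3 kJ/min = 17.689 kW
Heat supplied = 63679 kJ/h

Q_in = 63700 kJ/h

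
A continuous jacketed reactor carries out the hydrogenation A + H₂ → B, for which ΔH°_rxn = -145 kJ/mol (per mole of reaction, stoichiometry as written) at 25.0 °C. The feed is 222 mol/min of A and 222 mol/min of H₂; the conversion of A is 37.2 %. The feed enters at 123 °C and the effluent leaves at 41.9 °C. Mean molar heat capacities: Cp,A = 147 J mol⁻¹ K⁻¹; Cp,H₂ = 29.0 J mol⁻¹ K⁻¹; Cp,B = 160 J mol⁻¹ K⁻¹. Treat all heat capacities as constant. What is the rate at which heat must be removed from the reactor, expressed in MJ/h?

Extent of reaction ξ = 0.372 × 222 = 82.584 mol/min
Reaction term: ξ·ΔH°_rxn = 82.584 × -145 = -11975 kJ/min
Sensible, feed 123→25 °C: -3829.1 kJ/min
Outlet flows (mol/min): A 139.42, H₂ 139.42, B 82.584
Sensible, products 25→41.9 °C: 637.99 kJ/min
Q = ΔH = -15166 kJ/min = -252.76 kW
Heat removed = 909.94 MJ/h

Q_out = 910 MJ/h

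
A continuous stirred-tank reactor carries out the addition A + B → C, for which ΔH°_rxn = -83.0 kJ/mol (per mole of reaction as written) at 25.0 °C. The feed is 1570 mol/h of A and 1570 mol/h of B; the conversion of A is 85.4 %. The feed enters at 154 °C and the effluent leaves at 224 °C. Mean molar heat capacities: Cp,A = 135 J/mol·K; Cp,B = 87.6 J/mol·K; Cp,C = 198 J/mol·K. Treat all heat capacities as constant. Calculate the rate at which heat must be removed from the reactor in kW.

Extent of reaction ξ = 0.854 × 1570 = 1340.8 mol/h
Reaction term: ξ·ΔH°_rxn = 1340.8 × -83.0 = -111280 kJ/h
Sensible, feed 154→25 °C: -45083 kJ/h
Outlet flows (mol/h): A 229.22, B 229.22, C 1340.8
Sensible, products 25→224 °C: 62983 kJ/h
Q = ΔH = -93385 kJ/h = -25.94 kW
Heat removed = 25.94 kW

Q_out = 25.9 kW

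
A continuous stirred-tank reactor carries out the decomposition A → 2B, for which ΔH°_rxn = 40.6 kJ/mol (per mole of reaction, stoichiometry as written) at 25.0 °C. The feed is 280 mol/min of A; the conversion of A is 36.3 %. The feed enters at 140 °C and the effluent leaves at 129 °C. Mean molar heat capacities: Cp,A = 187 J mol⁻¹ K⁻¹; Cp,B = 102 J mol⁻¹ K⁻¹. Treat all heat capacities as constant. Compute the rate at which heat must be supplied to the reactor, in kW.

Extent of reaction ξ = 0.363 × 280 = 101.64 mol/min
Reaction term: ξ·ΔH°_rxn = 101.64 × 40.6 = 4126.6 kJ/min
Sensible, feed 140→25 °C: -6021.4 kJ/min
Outlet flows (mol/min): A 178.36, B 203.28
Sensible, products 25→129 °C: 5625.1 kJ/min
Q = ΔH = 3730.3 kJ/min = 62.172 kW
Heat supplied = 62.172 kW

Q_in = 62.2 kW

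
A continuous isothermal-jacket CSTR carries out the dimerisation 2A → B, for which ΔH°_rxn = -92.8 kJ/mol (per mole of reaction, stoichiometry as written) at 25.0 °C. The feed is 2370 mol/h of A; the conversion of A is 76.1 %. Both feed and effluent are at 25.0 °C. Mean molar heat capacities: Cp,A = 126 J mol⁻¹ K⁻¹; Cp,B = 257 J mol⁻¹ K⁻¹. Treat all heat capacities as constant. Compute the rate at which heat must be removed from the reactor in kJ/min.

Q_out = 1390 kJ/min

Extent of reaction ξ = 0.761 × 2370 / 2 = 901.78 mol/h
Reaction term: ξ·ΔH°_rxn = 901.78 × -92.8 = -83686 kJ/h
Q = ΔH = -83686 kJ/h = -23.246 kW
Heat removed = 1394.8 kJ/min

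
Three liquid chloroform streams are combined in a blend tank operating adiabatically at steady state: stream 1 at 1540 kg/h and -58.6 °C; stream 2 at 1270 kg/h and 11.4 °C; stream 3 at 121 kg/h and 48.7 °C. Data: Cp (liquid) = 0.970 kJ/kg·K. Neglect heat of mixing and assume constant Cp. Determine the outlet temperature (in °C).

No heat crosses the boundary, so H_out = H_in.
T_out = Σ ṁᵢCp,ᵢTᵢ / Σ ṁᵢCp,ᵢ
      = -67777 / 2843.1 = -23.839 °C

T_out = -23.8 °C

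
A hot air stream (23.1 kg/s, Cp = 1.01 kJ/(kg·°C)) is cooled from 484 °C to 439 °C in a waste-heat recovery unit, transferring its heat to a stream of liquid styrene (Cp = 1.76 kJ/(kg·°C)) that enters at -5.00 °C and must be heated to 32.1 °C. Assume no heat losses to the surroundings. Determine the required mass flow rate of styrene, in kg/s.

Heat released by hot stream: Q = 23.1 × 1.01 × (484 − 439) = 1049.9 kJ/s
Energy balance on cold side (adiabatic exchanger): Q = ṁ_c·Cp_c·(T_c,out − T_c,in)
ṁ_c = 1049.9 / [1.76 × (32.1 − -5.00)] = 16.079 kg/s

ṁ_c = 16.1 kg/s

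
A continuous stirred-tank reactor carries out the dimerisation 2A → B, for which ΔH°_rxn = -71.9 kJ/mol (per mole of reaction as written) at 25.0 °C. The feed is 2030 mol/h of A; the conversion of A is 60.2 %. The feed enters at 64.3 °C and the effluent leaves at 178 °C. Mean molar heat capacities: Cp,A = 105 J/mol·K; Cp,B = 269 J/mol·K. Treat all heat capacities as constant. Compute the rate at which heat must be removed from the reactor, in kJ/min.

Extent of reaction ξ = 0.602 × 2030 / 2 = 611.03 mol/h
Reaction term: ξ·ΔH°_rxn = 611.03 × -71.9 = -43933 kJ/h
Sensible, feed 64.3→25 °C: -8376.8 kJ/h
Outlet flows (mol/h): A 807.94, B 611.03
Sensible, products 25→178 °C: 38128 kJ/h
Q = ΔH = -14182 kJ/h = -3.9395 kW
Heat removed = 236.37 kJ/min

Q_out = 236 kJ/min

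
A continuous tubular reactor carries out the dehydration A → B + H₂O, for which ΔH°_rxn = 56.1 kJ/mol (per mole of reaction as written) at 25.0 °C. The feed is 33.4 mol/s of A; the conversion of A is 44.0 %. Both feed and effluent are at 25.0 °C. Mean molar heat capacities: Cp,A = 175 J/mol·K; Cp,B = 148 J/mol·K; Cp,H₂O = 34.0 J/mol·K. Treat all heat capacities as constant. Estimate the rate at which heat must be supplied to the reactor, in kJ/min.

Q_in = 49500 kJ/min

Extent of reaction ξ = 0.440 × 33.4 = 14.696 mol/s
Reaction term: ξ·ΔH°_rxn = 14.696 × 56.1 = 824.45 kJ/s
Q = ΔH = 824.45 kJ/s = 824.45 kW
Heat supplied = 49467 kJ/min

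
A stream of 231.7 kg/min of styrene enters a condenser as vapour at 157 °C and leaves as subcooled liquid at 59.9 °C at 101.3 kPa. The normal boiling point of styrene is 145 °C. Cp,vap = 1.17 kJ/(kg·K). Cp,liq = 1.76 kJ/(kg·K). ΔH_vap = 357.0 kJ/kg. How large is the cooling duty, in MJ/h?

Q_c = 7240 MJ/h

vapour 157→145 °C: -14.04 kJ/kg
condensation at 145 °C: -357 kJ/kg
liquid 145→59.9 °C: -149.78 kJ/kg
Δh = -14.04 + -357 + -149.78 = -520.82 kJ/kg
Q = ṁ·Δh = 231.7 kg/min × -520.82 kJ/kg = -120670 kJ/min
|Q| = 2011.2 kW = 7240.4 MJ/h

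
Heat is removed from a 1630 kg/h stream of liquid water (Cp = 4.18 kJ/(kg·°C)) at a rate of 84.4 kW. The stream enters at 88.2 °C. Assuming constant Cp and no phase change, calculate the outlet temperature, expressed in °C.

Q = 84.4 kW = 303840 kJ/h
ΔT = Q/(ṁ·Cp) = 303840/(1630×4.18) = 44.594 K
T_out = 88.2 − 44.594 = 43.606 °C

T_out = 43.6 °C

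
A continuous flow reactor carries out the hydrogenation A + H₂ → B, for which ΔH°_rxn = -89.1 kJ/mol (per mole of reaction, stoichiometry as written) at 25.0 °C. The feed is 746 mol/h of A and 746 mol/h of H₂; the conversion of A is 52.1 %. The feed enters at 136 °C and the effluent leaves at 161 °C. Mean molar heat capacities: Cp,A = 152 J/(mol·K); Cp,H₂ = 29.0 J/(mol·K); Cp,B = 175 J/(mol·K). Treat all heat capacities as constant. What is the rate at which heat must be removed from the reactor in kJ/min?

Extent of reaction ξ = 0.521 × 746 = 388.67 mol/h
Reaction term: ξ·ΔH°_rxn = 388.67 × -89.1 = -34630 kJ/h
Sensible, feed 136→25 °C: -14988 kJ/h
Outlet flows (mol/h): A 357.33, H₂ 357.33, B 388.67
Sensible, products 25→161 °C: 18046 kJ/h
Q = ΔH = -31572 kJ/h = -8.7699 kW
Heat removed = 526.19 kJ/min

Q_out = 526 kJ/min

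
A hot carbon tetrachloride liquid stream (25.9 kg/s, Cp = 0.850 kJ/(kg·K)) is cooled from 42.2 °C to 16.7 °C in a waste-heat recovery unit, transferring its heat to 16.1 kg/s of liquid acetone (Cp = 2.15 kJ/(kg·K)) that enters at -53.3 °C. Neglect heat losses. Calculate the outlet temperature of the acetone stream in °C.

Heat released by hot stream: Q = 25.9 × 0.850 × (42.2 − 16.7) = 561.38 kJ/s
Energy balance on cold side (adiabatic exchanger): Q = ṁ_c·Cp_c·(T_c,out − T_c,in)
T_c,out = -53.3 + 561.38/(16.1 × 2.15) = -37.082 °C

T_c,out = -37.1 °C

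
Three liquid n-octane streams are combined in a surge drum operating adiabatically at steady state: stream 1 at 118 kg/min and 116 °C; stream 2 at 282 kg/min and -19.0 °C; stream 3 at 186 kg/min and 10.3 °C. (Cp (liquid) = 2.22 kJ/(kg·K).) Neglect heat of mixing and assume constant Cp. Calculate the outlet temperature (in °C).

T_out = 17.5 °C

Adiabatic, steady state ⇒ Σ ṁᵢCp,ᵢ(T_out − Tᵢ) = 0
Σ ṁᵢCp,ᵢTᵢ = 118×2.22×116 + 282×2.22×-19.0 + 186×2.22×10.3 = 22746
Σ ṁᵢCp,ᵢ = 118×2.22 + 282×2.22 + 186×2.22 = 1300.9
T_out = 22746 / 1300.9 = 17.484 °C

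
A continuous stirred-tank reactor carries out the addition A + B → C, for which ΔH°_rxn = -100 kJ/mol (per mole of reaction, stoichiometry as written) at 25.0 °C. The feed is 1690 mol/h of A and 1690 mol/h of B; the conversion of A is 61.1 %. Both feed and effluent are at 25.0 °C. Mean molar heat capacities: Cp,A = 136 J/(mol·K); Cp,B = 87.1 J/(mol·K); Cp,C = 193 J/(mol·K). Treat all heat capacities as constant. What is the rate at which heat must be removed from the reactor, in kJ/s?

Extent of reaction ξ = 0.611 × 1690 = 1032.6 mol/h
Reaction term: ξ·ΔH°_rxn = 1032.6 × -100 = -103260 kJ/h
Q = ΔH = -103260 kJ/h = -28.683 kW
Heat removed = 28.683 kJ/s

Q_out = 28.7 kJ/s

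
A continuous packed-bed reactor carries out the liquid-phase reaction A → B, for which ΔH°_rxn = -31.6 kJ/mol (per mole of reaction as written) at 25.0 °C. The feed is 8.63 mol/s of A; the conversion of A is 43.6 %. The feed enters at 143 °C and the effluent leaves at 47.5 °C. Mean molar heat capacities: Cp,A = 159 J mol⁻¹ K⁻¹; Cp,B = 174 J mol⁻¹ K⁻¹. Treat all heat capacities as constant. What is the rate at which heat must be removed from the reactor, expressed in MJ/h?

Q_out = 895 MJ/h

Extent of reaction ξ = 0.436 × 8.63 = 3.7627 mol/s
Reaction term: ξ·ΔH°_rxn = 3.7627 × -31.6 = -118.9 kJ/s
Sensible, feed 143→25 °C: -161.92 kJ/s
Outlet flows (mol/s): A 4.8673, B 3.7627
Sensible, products 25→47.5 °C: 32.144 kJ/s
Q = ΔH = -248.67 kJ/s = -248.67 kW
Heat removed = 895.22 MJ/h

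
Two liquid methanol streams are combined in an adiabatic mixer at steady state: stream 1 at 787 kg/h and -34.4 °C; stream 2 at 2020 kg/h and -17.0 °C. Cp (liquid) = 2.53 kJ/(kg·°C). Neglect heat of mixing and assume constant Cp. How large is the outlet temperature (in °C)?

Energy balance with Q = 0: Σ ṁᵢCp,ᵢ(T_out − Tᵢ) = 0
Σ ṁᵢCp,ᵢTᵢ = 787×2.53×-34.4 + 2020×2.53×-17.0 = -155370
Σ ṁᵢCp,ᵢ = 787×2.53 + 2020×2.53 = 7101.7
T_out = -155370 / 7101.7 = -21.878 °C

T_out = -21.9 °C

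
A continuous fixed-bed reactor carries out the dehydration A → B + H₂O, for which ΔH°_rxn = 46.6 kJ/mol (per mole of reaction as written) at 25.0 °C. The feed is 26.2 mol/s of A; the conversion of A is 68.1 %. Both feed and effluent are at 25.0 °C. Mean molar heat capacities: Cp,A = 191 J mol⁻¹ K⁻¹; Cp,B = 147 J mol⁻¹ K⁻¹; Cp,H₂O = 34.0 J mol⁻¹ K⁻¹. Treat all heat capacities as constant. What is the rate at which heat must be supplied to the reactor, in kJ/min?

Extent of reaction ξ = 0.681 × 26.2 = 17.842 mol/s
Reaction term: ξ·ΔH°_rxn = 17.842 × 46.6 = 831.45 kJ/s
Q = ΔH = 831.45 kJ/s = 831.45 kW
Heat supplied = 49887 kJ/min

Q_in = 49900 kJ/min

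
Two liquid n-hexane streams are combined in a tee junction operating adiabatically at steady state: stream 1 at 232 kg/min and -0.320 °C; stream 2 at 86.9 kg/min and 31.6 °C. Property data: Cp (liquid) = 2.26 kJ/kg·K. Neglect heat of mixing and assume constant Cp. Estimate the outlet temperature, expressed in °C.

T_out = 8.38 °C

No heat crosses the boundary, so H_out = H_in.
T_out = Σ ṁᵢCp,ᵢTᵢ / Σ ṁᵢCp,ᵢ
      = 6038.3 / 720.71 = 8.3782 °C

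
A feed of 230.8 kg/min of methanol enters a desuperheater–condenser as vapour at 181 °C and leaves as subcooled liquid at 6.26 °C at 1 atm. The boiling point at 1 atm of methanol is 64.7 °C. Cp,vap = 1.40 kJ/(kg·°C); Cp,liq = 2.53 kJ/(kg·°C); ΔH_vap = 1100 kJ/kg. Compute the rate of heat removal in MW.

vapour 181→64.7 °C: -162.82 kJ/kg
condensation at 64.7 °C: -1100 kJ/kg
liquid 64.7→6.26 °C: -147.85 kJ/kg
Δh = -162.82 + -1100 + -147.85 = -1410.7 kJ/kg
Q = ṁ·Δh = 230.8 kg/min × -1410.7 kJ/kg = -325580 kJ/min
|Q| = 5426.4 kW = 5.4264 MW

Q_c = 5.43 MW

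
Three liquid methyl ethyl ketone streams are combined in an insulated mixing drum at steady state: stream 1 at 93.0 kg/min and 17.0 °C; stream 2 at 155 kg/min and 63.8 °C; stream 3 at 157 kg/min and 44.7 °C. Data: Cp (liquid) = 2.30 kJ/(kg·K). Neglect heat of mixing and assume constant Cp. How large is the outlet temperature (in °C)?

Adiabatic, steady state ⇒ Σ ṁᵢCp,ᵢ(T_out − Tᵢ) = 0
Σ ṁᵢCp,ᵢTᵢ = 93.0×2.30×17.0 + 155×2.30×63.8 + 157×2.30×44.7 = 42522
Σ ṁᵢCp,ᵢ = 93.0×2.30 + 155×2.30 + 157×2.30 = 931.5
T_out = 42522 / 931.5 = 45.649 °C

T_out = 45.6 °C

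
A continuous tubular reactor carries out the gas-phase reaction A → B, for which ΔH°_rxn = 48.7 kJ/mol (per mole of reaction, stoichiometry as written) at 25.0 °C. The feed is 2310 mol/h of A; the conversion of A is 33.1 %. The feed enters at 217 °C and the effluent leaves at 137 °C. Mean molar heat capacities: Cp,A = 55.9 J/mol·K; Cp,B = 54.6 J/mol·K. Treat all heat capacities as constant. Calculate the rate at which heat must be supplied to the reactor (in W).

Extent of reaction ξ = 0.331 × 2310 = 764.61 mol/h
Reaction term: ξ·ΔH°_rxn = 764.61 × 48.7 = 37237 kJ/h
Sensible, feed 217→25 °C: -24793 kJ/h
Outlet flows (mol/h): A 1545.4, B 764.61
Sensible, products 25→137 °C: 14351 kJ/h
Q = ΔH = 26795 kJ/h = 7.443 kW
Heat supplied = 7443 W

Q_in = 7440 W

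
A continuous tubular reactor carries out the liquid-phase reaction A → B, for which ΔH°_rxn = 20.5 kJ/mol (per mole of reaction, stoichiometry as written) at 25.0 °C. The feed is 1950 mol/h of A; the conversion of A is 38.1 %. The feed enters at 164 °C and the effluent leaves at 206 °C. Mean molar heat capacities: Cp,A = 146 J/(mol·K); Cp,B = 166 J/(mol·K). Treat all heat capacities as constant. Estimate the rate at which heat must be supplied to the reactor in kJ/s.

Q_in = 8.30 kJ/s

Extent of reaction ξ = 0.381 × 1950 = 742.95 mol/h
Reaction term: ξ·ΔH°_rxn = 742.95 × 20.5 = 15230 kJ/h
Sensible, feed 164→25 °C: -39573 kJ/h
Outlet flows (mol/h): A 1207, B 742.95
Sensible, products 25→206 °C: 54220 kJ/h
Q = ΔH = 29877 kJ/h = 8.2993 kW
Heat supplied = 8.2993 kJ/s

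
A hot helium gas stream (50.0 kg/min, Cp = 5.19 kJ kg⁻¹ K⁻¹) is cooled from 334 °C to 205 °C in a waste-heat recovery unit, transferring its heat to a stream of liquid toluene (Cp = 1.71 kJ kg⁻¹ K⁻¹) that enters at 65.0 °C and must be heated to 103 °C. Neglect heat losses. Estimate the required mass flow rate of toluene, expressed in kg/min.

ṁ_c = 515 kg/min

Heat released by hot stream: Q = 50.0 × 5.19 × (334 − 205) = 33476 kJ/min
Energy balance on cold side (adiabatic exchanger): Q = ṁ_c·Cp_c·(T_c,out − T_c,in)
ṁ_c = 33476 / [1.71 × (103 − 65.0)] = 515.17 kg/min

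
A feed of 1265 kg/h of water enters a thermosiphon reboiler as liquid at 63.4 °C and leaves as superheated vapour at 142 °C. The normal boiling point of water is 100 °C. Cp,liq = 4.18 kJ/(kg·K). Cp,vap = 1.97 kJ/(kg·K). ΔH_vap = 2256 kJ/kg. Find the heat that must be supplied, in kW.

liquid 63.4→100 °C: 152.99 kJ/kg
vaporisation at 100 °C: 2256 kJ/kg
vapour 100→142 °C: 82.74 kJ/kg
Δh = 152.99 + 2256 + 82.74 = 2491.7 kJ/kg
Q = ṁ·Δh = 1265 kg/h × 2491.7 kJ/kg = 3.152e+06 kJ/h
|Q| = 875.57 kW

Q = 876 kW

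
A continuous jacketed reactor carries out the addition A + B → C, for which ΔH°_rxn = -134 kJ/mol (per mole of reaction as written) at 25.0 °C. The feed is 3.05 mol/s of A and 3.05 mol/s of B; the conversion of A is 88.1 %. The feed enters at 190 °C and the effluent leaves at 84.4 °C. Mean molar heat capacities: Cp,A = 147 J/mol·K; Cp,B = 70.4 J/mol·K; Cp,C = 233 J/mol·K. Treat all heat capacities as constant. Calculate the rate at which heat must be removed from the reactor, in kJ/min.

Extent of reaction ξ = 0.881 × 3.05 = 2.687 mol/s
Reaction term: ξ·ΔH°_rxn = 2.687 × -134 = -360.06 kJ/s
Sensible, feed 190→25 °C: -109.41 kJ/s
Outlet flows (mol/s): A 0.36295, B 0.36295, C 2.687
Sensible, products 25→84.4 °C: 41.876 kJ/s
Q = ΔH = -427.59 kJ/s = -427.59 kW
Heat removed = 25656 kJ/min

Q_out = 25700 kJ/min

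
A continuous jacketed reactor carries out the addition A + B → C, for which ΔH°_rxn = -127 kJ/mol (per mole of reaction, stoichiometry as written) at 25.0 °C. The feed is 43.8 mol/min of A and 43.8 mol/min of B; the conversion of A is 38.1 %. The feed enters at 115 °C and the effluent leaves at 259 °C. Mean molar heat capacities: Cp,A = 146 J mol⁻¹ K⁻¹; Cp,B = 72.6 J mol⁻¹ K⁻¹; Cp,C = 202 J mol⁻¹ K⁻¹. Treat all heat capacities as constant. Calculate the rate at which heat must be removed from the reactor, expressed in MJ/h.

Extent of reaction ξ = 0.381 × 43.8 = 16.688 mol/min
Reaction term: ξ·ΔH°_rxn = 16.688 × -127 = -2119.4 kJ/min
Sensible, feed 115→25 °C: -861.72 kJ/min
Outlet flows (mol/min): A 27.112, B 27.112, C 16.688
Sensible, products 25→259 °C: 2175.7 kJ/min
Q = ΔH = -805.42 kJ/min = -13.424 kW
Heat removed = 48.325 MJ/h

Q_out = 48.3 MJ/h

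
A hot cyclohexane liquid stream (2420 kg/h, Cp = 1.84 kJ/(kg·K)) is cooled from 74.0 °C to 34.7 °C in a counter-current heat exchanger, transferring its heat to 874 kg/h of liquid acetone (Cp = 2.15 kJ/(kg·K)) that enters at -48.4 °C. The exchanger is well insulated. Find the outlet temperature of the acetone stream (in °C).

T_c,out = 44.7 °C

Heat released by hot stream: Q = 2420 × 1.84 × (74.0 − 34.7) = 175000 kJ/h
Energy balance on cold side (adiabatic exchanger): Q = ṁ_c·Cp_c·(T_c,out − T_c,in)
T_c,out = -48.4 + 175000/(874 × 2.15) = 44.727 °C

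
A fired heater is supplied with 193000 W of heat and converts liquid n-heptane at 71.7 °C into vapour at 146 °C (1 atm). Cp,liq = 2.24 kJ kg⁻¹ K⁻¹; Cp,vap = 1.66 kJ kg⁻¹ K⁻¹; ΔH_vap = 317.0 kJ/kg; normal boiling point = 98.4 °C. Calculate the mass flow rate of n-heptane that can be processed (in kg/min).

ṁ = 25.4 kg/min

Δh = 2.24×(98.4−71.7) + 317.0 + 1.66×(146−98.4) = 455.82 kJ/kg
Q = 193000 W = 193 kJ/s = 11580 kJ/min
ṁ = Q/Δh = 11580 / 455.82 = 25.405 kg/min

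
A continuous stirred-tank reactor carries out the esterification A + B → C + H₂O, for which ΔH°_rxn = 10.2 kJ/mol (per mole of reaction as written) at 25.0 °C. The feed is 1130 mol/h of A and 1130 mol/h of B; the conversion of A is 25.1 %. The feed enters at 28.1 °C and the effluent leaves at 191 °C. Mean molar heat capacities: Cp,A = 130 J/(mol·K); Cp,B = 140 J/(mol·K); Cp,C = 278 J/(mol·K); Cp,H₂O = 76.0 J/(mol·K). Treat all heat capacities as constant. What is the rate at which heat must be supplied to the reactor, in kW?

Q_in = 15.7 kW

Extent of reaction ξ = 0.251 × 1130 = 283.63 mol/h
Reaction term: ξ·ΔH°_rxn = 283.63 × 10.2 = 2893 kJ/h
Sensible, feed 28.1→25 °C: -945.81 kJ/h
Outlet flows (mol/h): A 846.37, B 846.37, C 283.63, H₂O 283.63
Sensible, products 25→191 °C: 54602 kJ/h
Q = ΔH = 56549 kJ/h = 15.708 kW
Heat supplied = 15.708 kW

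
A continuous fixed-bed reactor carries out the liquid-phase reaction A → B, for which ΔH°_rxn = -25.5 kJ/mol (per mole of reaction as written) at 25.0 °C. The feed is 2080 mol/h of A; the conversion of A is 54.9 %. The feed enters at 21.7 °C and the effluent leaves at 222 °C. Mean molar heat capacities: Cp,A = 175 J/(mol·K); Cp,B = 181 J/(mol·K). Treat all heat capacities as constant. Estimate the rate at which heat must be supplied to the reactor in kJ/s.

Extent of reaction ξ = 0.549 × 2080 = 1141.9 mol/h
Reaction term: ξ·ΔH°_rxn = 1141.9 × -25.5 = -29119 kJ/h
Sensible, feed 21.7→25 °C: 1201.2 kJ/h
Outlet flows (mol/h): A 938.08, B 1141.9
Sensible, products 25→222 °C: 73058 kJ/h
Q = ΔH = 45140 kJ/h = 12.539 kW
Heat supplied = 12.539 kJ/s

Q_in = 12.5 kJ/s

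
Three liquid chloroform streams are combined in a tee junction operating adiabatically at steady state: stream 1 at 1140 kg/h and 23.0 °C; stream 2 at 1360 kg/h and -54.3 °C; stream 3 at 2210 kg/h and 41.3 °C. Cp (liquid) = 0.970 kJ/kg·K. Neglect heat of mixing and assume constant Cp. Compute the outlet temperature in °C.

No heat crosses the boundary, so H_out = H_in.
Σ ṁᵢCp,ᵢTᵢ = 1140×0.970×23.0 + 1360×0.970×-54.3 + 2210×0.970×41.3 = 42336
Σ ṁᵢCp,ᵢ = 1140×0.970 + 1360×0.970 + 2210×0.970 = 4568.7
T_out = 42336 / 4568.7 = 9.2665 °C

T_out = 9.27 °C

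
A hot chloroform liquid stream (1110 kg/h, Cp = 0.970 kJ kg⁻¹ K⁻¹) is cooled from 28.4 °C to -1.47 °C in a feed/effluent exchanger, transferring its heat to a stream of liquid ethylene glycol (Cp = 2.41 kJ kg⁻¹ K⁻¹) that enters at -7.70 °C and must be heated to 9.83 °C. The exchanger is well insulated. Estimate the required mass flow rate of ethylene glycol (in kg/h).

ṁ_c = 761 kg/h

Heat released by hot stream: Q = 1110 × 0.970 × (28.4 − -1.47) = 32161 kJ/h
Energy balance on cold side (adiabatic exchanger): Q = ṁ_c·Cp_c·(T_c,out − T_c,in)
ṁ_c = 32161 / [2.41 × (9.83 − -7.70)] = 761.26 kg/h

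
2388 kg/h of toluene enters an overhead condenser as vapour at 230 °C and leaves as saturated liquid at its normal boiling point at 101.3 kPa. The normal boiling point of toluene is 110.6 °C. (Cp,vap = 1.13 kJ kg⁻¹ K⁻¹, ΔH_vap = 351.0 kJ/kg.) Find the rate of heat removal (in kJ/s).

vapour 230→110.6 °C: -134.92 kJ/kg
condensation at 110.6 °C: -351 kJ/kg
Δh = -134.92 + -351 = -485.92 kJ/kg
Q = ṁ·Δh = 2388 kg/h × -485.92 kJ/kg = -1.1604e+06 kJ/h
|Q| = 322.33 kW

Q_c = 322 kJ/s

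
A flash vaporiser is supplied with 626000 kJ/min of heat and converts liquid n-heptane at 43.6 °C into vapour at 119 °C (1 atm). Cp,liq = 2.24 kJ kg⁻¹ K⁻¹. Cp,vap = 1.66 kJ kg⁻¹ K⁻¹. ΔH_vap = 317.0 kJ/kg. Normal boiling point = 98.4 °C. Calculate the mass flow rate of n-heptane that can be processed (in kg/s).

ṁ = 22.0 kg/s

Δh = 2.24×(98.4−43.6) + 317.0 + 1.66×(119−98.4) = 473.95 kJ/kg
Q = 626000 kJ/min = 10433 kJ/s = 10433 kJ/s
ṁ = Q/Δh = 10433 / 473.95 = 22.014 kg/s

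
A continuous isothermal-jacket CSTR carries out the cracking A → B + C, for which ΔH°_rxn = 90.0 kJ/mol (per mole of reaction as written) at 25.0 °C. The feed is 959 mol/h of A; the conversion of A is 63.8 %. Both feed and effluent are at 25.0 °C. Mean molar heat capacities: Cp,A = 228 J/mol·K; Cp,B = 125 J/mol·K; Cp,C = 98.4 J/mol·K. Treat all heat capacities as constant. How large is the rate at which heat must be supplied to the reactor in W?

Q_in = 15300 W

Extent of reaction ξ = 0.638 × 959 = 611.84 mol/h
Reaction term: ξ·ΔH°_rxn = 611.84 × 90.0 = 55066 kJ/h
Q = ΔH = 55066 kJ/h = 15.296 kW
Heat supplied = 15296 W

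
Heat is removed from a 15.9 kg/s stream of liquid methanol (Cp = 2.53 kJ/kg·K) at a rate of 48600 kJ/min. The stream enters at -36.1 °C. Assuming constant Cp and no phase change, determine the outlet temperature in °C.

T_out = -56.2 °C

Q = 48600 kJ/min = 810 kJ/s
ΔT = Q/(ṁ·Cp) = 810/(15.9×2.53) = 20.136 K
T_out = -36.1 − 20.136 = -56.236 °C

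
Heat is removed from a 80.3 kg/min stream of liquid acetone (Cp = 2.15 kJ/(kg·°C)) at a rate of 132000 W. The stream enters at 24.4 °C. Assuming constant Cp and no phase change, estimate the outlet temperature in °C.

T_out = -21.5 °C

Q = 132000 W = 7920 kJ/min
ΔT = Q/(ṁ·Cp) = 7920/(80.3×2.15) = 45.874 K
T_out = 24.4 − 45.874 = -21.474 °C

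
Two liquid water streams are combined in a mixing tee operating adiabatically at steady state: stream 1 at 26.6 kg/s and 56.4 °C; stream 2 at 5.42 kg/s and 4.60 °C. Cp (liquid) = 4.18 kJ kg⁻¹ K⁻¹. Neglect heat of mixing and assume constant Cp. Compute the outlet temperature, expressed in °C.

Adiabatic, steady state ⇒ Σ ṁᵢCp,ᵢ(T_out − Tᵢ) = 0
T_out = Σ ṁᵢCp,ᵢTᵢ / Σ ṁᵢCp,ᵢ
      = 6375.2 / 133.84 = 47.632 °C

T_out = 47.6 °C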